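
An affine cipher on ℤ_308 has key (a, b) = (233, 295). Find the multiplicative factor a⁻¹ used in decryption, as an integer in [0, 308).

193

gcd(308, 233) by repeated division:
308 = 1*233 + 75
233 = 3*75 + 8
75 = 9*8 + 3
8 = 2*3 + 2
3 = 1*2 + 1
2 = 2*1 + 0
The gcd is 1. Working backward:
1 = 3 − 2
1 = −8 + 3·3
1 = 3·75 − 28·8
1 = −28·233 + 87·75
1 = 87·308 − 115·233
Hence 233⁻¹ ≡ -115 ≡ 193 (mod 308).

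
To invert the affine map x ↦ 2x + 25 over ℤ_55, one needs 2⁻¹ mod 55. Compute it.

28

Extended Euclidean algorithm:
55 = 27×2 + 1
2 = 2×1 + 0
gcd = 1, so the inverse exists. Back-substitute:
1 = 55 − 27·2
Thus 2·(-27) ≡ 1 (mod 55); reducing, -27 mod 55 = 28.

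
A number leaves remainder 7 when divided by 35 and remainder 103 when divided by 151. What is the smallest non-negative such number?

707

Write x = 7 + 35·k. Then 35·k ≡ 103 − 7 ≡ 96 (mod 151).
Need 35⁻¹ mod 151. Extended Euclid on (151, 35):
151 = 4·35 + 11
35 = 3·11 + 2
11 = 5·2 + 1
2 = 2·1 + 0
Back-substitute:
1 = 11 − 5·2
1 = −5·35 + 16·11
1 = 16·151 − 69·35
35⁻¹ ≡ 82 (mod 151), so k ≡ 82·96 ≡ 20 (mod 151).
x = 7 + 35·20 = 707.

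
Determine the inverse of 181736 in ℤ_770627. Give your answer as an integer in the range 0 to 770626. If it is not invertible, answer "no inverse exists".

127741

Extended Euclidean algorithm:
770627 = 4*181736 + 43683
181736 = 4*43683 + 7004
43683 = 6*7004 + 1659
7004 = 4*1659 + 368
1659 = 4*368 + 187
368 = 1*187 + 181
187 = 1*181 + 6
181 = 30*6 + 1
6 = 6*1 + 0
gcd = 1, so the inverse exists. Back-substitute:
1 = 181 − 30·6
1 = −30·187 + 31·181
1 = 31·368 − 61·187
1 = −61·1659 + 275·368
1 = 275·7004 − 1161·1659
1 = −1161·43683 + 7241·7004
1 = 7241·181736 − 30125·43683
1 = −30125·770627 + 127741·181736
So 181736·127741 ≡ 1 (mod 770627).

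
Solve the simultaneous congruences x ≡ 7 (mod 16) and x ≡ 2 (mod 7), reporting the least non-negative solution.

Write x = 7 + 16·k. Then 16·k ≡ 2 − 7 ≡ 2 (mod 7).
Need 16⁻¹ mod 7. Extended Euclid on (7, 2):
7 = 3×2 + 1
2 = 2×1 + 0
Back-substitute:
1 = 7 − 3·2
16⁻¹ ≡ 4 (mod 7), so k ≡ 4·2 ≡ 1 (mod 7).
x = 7 + 16·1 = 23.

23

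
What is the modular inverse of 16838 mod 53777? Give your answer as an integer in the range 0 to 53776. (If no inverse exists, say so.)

Run Euclid on (53777, 16838):
53777 = 3×16838 + 3263
16838 = 5×3263 + 523
3263 = 6×523 + 125
523 = 4×125 + 23
125 = 5×23 + 10
23 = 2×10 + 3
10 = 3×3 + 1
3 = 3×1 + 0
Since gcd(16838, 53777) = 1, back-substitute to write 1 as a combination:
1 = 10 − 3·3
1 = −3·23 + 7·10
1 = 7·125 − 38·23
1 = −38·523 + 159·125
1 = 159·3263 − 992·523
1 = −992·16838 + 5119·3263
1 = 5119·53777 − 16349·16838
Hence 16838⁻¹ ≡ -16349 ≡ 37428 (mod 53777).

37428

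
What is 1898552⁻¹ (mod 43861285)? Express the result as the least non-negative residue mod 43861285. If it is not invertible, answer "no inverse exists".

Extended Euclidean algorithm:
43861285 = 23×1898552 + 194589
1898552 = 9×194589 + 147251
194589 = 1×147251 + 47338
147251 = 3×47338 + 5237
47338 = 9×5237 + 205
5237 = 25×205 + 112
205 = 1×112 + 93
112 = 1×93 + 19
93 = 4×19 + 17
19 = 1×17 + 2
17 = 8×2 + 1
2 = 2×1 + 0
Since gcd(1898552, 43861285) = 1, back-substitute to write 1 as a combination:
1 = 17 − 8·2
1 = −8·19 + 9·17
1 = 9·93 − 44·19
1 = −44·112 + 53·93
1 = 53·205 − 97·112
1 = −97·5237 + 2478·205
1 = 2478·47338 − 22399·5237
1 = −22399·147251 + 69675·47338
1 = 69675·194589 − 92074·147251
1 = −92074·1898552 + 898341·194589
1 = 898341·43861285 − 20753917·1898552
Thus 1898552·(-20753917) ≡ 1 (mod 43861285); reducing, -20753917 mod 43861285 = 23107368.

23107368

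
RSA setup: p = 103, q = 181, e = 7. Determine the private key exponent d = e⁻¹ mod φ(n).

2623

φ(n) = (p−1)(q−1) = 102·180 = 18360.
Need d with 7·d ≡ 1 (mod 18360). Apply the extended Euclidean algorithm:
18360 = 2622·7 + 6
7 = 1·6 + 1
6 = 6·1 + 0
Back-substitute:
1 = 7 − 6
1 = −18360 + 2623·7
So 7·2623 ≡ 1 (mod 18360), hence d = 2623.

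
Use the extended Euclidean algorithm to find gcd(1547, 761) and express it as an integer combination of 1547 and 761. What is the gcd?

1

Repeated division:
1547 = 2×761 + 25
761 = 30×25 + 11
25 = 2×11 + 3
11 = 3×3 + 2
3 = 1×2 + 1
2 = 2×1 + 0
gcd(1547, 761) = 1.
Working backward:
1 = 3 − 2
1 = −11 + 4·3
1 = 4·25 − 9·11
1 = −9·761 + 274·25
1 = 274·1547 − 557·761
So 1 = (274)·1547 + (-557)·761.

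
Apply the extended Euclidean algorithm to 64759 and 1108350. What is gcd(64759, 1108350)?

Repeated division:
1108350 = 17×64759 + 7447
64759 = 8×7447 + 5183
7447 = 1×5183 + 2264
5183 = 2×2264 + 655
2264 = 3×655 + 299
655 = 2×299 + 57
299 = 5×57 + 14
57 = 4×14 + 1
14 = 14×1 + 0
gcd(64759, 1108350) = 1.
Working backward:
1 = 57 − 4·14
1 = −4·299 + 21·57
1 = 21·655 − 46·299
1 = −46·2264 + 159·655
1 = 159·5183 − 364·2264
1 = −364·7447 + 523·5183
1 = 523·64759 − 4548·7447
1 = −4548·1108350 + 77839·64759
So 1 = (-4548)·1108350 + (77839)·64759.

1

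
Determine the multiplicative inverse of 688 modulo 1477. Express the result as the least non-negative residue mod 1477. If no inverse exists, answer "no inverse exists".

Run Euclid on (1477, 688):
1477 = 2×688 + 101
688 = 6×101 + 82
101 = 1×82 + 19
82 = 4×19 + 6
19 = 3×6 + 1
6 = 6×1 + 0
Since gcd(688, 1477) = 1, back-substitute to write 1 as a combination:
1 = 19 − 3·6
1 = −3·82 + 13·19
1 = 13·101 − 16·82
1 = −16·688 + 109·101
1 = 109·1477 − 234·688
Thus 688·(-234) ≡ 1 (mod 1477); reducing, -234 mod 1477 = 1243.

1243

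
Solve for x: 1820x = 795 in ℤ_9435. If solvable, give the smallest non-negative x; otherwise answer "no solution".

First find gcd(1820, 9435):
9435 = 5×1820 + 335
1820 = 5×335 + 145
335 = 2×145 + 45
145 = 3×45 + 10
45 = 4×10 + 5
10 = 2×5 + 0
gcd = 5 and 5 | 795, so solutions exist. Divide through by 5: 364x ≡ 159 (mod 1887).
Now find 364⁻¹ mod 1887:
1887 = 5×364 + 67
364 = 5×67 + 29
67 = 2×29 + 9
29 = 3×9 + 2
9 = 4×2 + 1
2 = 2×1 + 0
Back-substitute:
1 = 9 − 4·2
1 = −4·29 + 13·9
1 = 13·67 − 30·29
1 = −30·364 + 163·67
1 = 163·1887 − 845·364
So 364·(-845) ≡ 1 (mod 1887), i.e. 364⁻¹ ≡ 1042.
Then x ≡ 1042·159 ≡ 1509 (mod 1887); the smallest non-negative solution is x = 1509.

1509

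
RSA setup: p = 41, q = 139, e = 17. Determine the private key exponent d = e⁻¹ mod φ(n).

φ(n) = (p−1)(q−1) = 40·138 = 5520.
Need d with 17·d ≡ 1 (mod 5520). Apply the extended Euclidean algorithm:
5520 = 324*17 + 12
17 = 1*12 + 5
12 = 2*5 + 2
5 = 2*2 + 1
2 = 2*1 + 0
Back-substitute:
1 = 5 − 2·2
1 = −2·12 + 5·5
1 = 5·17 − 7·12
1 = −7·5520 + 2273·17
So 17·2273 ≡ 1 (mod 5520), hence d = 2273.

2273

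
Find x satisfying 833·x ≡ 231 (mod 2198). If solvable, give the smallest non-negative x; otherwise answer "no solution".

309

First find gcd(833, 2198):
2198 = 2×833 + 532
833 = 1×532 + 301
532 = 1×301 + 231
301 = 1×231 + 70
231 = 3×70 + 21
70 = 3×21 + 7
21 = 3×7 + 0
gcd = 7 and 7 | 231, so solutions exist. Divide through by 7: 119x ≡ 33 (mod 314).
Now find 119⁻¹ mod 314:
314 = 2*119 + 76
119 = 1*76 + 43
76 = 1*43 + 33
43 = 1*33 + 10
33 = 3*10 + 3
10 = 3*3 + 1
3 = 3*1 + 0
Back-substitute:
1 = 10 − 3·3
1 = −3·33 + 10·10
1 = 10·43 − 13·33
1 = −13·76 + 23·43
1 = 23·119 − 36·76
1 = −36·314 + 95·119
So 119⁻¹ ≡ 95 (mod 314).
Then x ≡ 95·33 ≡ 309 (mod 314); the smallest non-negative solution is x = 309.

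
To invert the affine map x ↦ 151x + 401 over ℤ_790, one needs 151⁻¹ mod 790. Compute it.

361

Apply the Euclidean algorithm to 790 and 151:
790 = 5×151 + 35
151 = 4×35 + 11
35 = 3×11 + 2
11 = 5×2 + 1
2 = 2×1 + 0
The gcd is 1. Working backward:
1 = 11 − 5·2
1 = −5·35 + 16·11
1 = 16·151 − 69·35
1 = −69·790 + 361·151
So 151·361 ≡ 1 (mod 790).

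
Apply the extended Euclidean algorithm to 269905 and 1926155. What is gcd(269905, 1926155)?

Euclidean algorithm:
1926155 = 7*269905 + 36820
269905 = 7*36820 + 12165
36820 = 3*12165 + 325
12165 = 37*325 + 140
325 = 2*140 + 45
140 = 3*45 + 5
45 = 9*5 + 0
gcd(269905, 1926155) = 5.
Working backward:
5 = 140 − 3·45
5 = −3·325 + 7·140
5 = 7·12165 − 262·325
5 = −262·36820 + 793·12165
5 = 793·269905 − 5813·36820
5 = −5813·1926155 + 41484·269905
So 5 = (-5813)·1926155 + (41484)·269905.

5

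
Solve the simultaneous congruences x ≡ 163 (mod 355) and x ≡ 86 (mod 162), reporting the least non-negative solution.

Write x = 163 + 355·k. Then 355·k ≡ 86 − 163 ≡ 85 (mod 162).
Need 355⁻¹ mod 162. Extended Euclid on (162, 31):
162 = 5·31 + 7
31 = 4·7 + 3
7 = 2·3 + 1
3 = 3·1 + 0
Back-substitute:
1 = 7 − 2·3
1 = −2·31 + 9·7
1 = 9·162 − 47·31
355⁻¹ ≡ 115 (mod 162), so k ≡ 115·85 ≡ 55 (mod 162).
x = 163 + 355·55 = 19688.

19688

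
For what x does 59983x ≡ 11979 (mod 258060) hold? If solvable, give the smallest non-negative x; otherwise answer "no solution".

23073

First find gcd(59983, 258060):
258060 = 4×59983 + 18128
59983 = 3×18128 + 5599
18128 = 3×5599 + 1331
5599 = 4×1331 + 275
1331 = 4×275 + 231
275 = 1×231 + 44
231 = 5×44 + 11
44 = 4×11 + 0
gcd = 11 and 11 | 11979, so solutions exist. Divide through by 11: 5453x ≡ 1089 (mod 23460).
Now find 5453⁻¹ mod 23460:
23460 = 4×5453 + 1648
5453 = 3×1648 + 509
1648 = 3×509 + 121
509 = 4×121 + 25
121 = 4×25 + 21
25 = 1×21 + 4
21 = 5×4 + 1
4 = 4×1 + 0
Back-substitute:
1 = 21 − 5·4
1 = −5·25 + 6·21
1 = 6·121 − 29·25
1 = −29·509 + 122·121
1 = 122·1648 − 395·509
1 = −395·5453 + 1307·1648
1 = 1307·23460 − 5623·5453
So 5453·(-5623) ≡ 1 (mod 23460), i.e. 5453⁻¹ ≡ 17837.
Then x ≡ 17837·1089 ≡ 23073 (mod 23460); the smallest non-negative solution is x = 23073.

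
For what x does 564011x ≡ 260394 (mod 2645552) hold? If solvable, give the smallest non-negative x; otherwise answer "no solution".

gcd(564011, 2645552):
2645552 = 4·564011 + 389508
564011 = 1·389508 + 174503
389508 = 2·174503 + 40502
174503 = 4·40502 + 12495
40502 = 3·12495 + 3017
12495 = 4·3017 + 427
3017 = 7·427 + 28
427 = 15·28 + 7
28 = 4·7 + 0
gcd = 7, but 7 ∤ 260394, so the congruence has no solution.

no solution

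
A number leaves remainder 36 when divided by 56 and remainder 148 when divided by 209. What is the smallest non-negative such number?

Write x = 36 + 56·k. Then 56·k ≡ 148 − 36 ≡ 112 (mod 209).
Need 56⁻¹ mod 209. Extended Euclid on (209, 56):
209 = 3×56 + 41
56 = 1×41 + 15
41 = 2×15 + 11
15 = 1×11 + 4
11 = 2×4 + 3
4 = 1×3 + 1
3 = 3×1 + 0
Back-substitute:
1 = 4 − 3
1 = −11 + 3·4
1 = 3·15 − 4·11
1 = −4·41 + 11·15
1 = 11·56 − 15·41
1 = −15·209 + 56·56
56⁻¹ ≡ 56 (mod 209), so k ≡ 56·112 ≡ 2 (mod 209).
x = 36 + 56·2 = 148.

148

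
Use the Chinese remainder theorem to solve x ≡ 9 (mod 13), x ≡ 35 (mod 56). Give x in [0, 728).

35

Write x = 9 + 13·k. Then 13·k ≡ 35 − 9 ≡ 26 (mod 56).
Need 13⁻¹ mod 56. Extended Euclid on (56, 13):
56 = 4×13 + 4
13 = 3×4 + 1
4 = 4×1 + 0
Back-substitute:
1 = 13 − 3·4
1 = −3·56 + 13·13
13⁻¹ ≡ 13 (mod 56), so k ≡ 13·26 ≡ 2 (mod 56).
x = 9 + 13·2 = 35.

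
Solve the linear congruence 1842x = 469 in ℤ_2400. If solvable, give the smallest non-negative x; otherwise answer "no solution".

gcd(1842, 2400):
2400 = 1×1842 + 558
1842 = 3×558 + 168
558 = 3×168 + 54
168 = 3×54 + 6
54 = 9×6 + 0
gcd = 6, but 6 ∤ 469, so the congruence has no solution.

no solution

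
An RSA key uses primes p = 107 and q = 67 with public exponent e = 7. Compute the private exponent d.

1999

φ(n) = (p−1)(q−1) = 106·66 = 6996.
Need d with 7·d ≡ 1 (mod 6996). Apply the extended Euclidean algorithm:
6996 = 999*7 + 3
7 = 2*3 + 1
3 = 3*1 + 0
Back-substitute:
1 = 7 − 2·3
1 = −2·6996 + 1999·7
So 7·1999 ≡ 1 (mod 6996), hence d = 1999.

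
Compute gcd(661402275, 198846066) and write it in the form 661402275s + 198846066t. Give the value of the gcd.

3

Euclidean algorithm:
661402275 = 3·198846066 + 64864077
198846066 = 3·64864077 + 4253835
64864077 = 15·4253835 + 1056552
4253835 = 4·1056552 + 27627
1056552 = 38·27627 + 6726
27627 = 4·6726 + 723
6726 = 9·723 + 219
723 = 3·219 + 66
219 = 3·66 + 21
66 = 3·21 + 3
21 = 7·3 + 0
gcd(661402275, 198846066) = 3.
Back-substituting:
3 = 66 − 3·21
3 = −3·219 + 10·66
3 = 10·723 − 33·219
3 = −33·6726 + 307·723
3 = 307·27627 − 1261·6726
3 = −1261·1056552 + 48225·27627
3 = 48225·4253835 − 194161·1056552
3 = −194161·64864077 + 2960640·4253835
3 = 2960640·198846066 − 9076081·64864077
3 = −9076081·661402275 + 30188883·198846066
So 3 = (-9076081)·661402275 + (30188883)·198846066.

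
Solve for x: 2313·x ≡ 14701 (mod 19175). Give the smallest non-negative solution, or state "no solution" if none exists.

First find gcd(2313, 19175):
19175 = 8·2313 + 671
2313 = 3·671 + 300
671 = 2·300 + 71
300 = 4·71 + 16
71 = 4·16 + 7
16 = 2·7 + 2
7 = 3·2 + 1
2 = 2·1 + 0
gcd = 1, so a unique solution mod 19175 exists.
Back-substitute for the Bézout coefficients:
1 = 7 − 3·2
1 = −3·16 + 7·7
1 = 7·71 − 31·16
1 = −31·300 + 131·71
1 = 131·671 − 293·300
1 = −293·2313 + 1010·671
1 = 1010·19175 − 8373·2313
So 2313·(-8373) ≡ 1 (mod 19175), giving 2313⁻¹ ≡ 10802.
x ≡ 2313⁻¹·14701 ≡ 10802·14701 ≡ 12027 (mod 19175).

12027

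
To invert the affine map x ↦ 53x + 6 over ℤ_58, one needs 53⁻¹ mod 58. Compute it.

23

Run Euclid on (58, 53):
58 = 1×53 + 5
53 = 10×5 + 3
5 = 1×3 + 2
3 = 1×2 + 1
2 = 2×1 + 0
gcd = 1, so the inverse exists. Back-substitute:
1 = 3 − 2
1 = −5 + 2·3
1 = 2·53 − 21·5
1 = −21·58 + 23·53
So 53·23 ≡ 1 (mod 58).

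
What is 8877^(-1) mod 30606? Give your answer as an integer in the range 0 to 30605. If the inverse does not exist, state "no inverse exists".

Compute gcd(8877, 30606):
30606 = 3×8877 + 3975
8877 = 2×3975 + 927
3975 = 4×927 + 267
927 = 3×267 + 126
267 = 2×126 + 15
126 = 8×15 + 6
15 = 2×6 + 3
6 = 2×3 + 0
The gcd is 3, not 1, hence no inverse exists.

no inverse exists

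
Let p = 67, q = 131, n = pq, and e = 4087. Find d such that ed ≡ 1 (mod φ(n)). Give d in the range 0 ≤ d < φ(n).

8263

φ(n) = (p−1)(q−1) = 66·130 = 8580.
Need d with 4087·d ≡ 1 (mod 8580). Apply the extended Euclidean algorithm:
8580 = 2×4087 + 406
4087 = 10×406 + 27
406 = 15×27 + 1
27 = 27×1 + 0
Back-substitute:
1 = 406 − 15·27
1 = −15·4087 + 151·406
1 = 151·8580 − 317·4087
So 4087·(-317) ≡ 1 (mod 8580), hence d ≡ -317 ≡ 8263 (mod 8580).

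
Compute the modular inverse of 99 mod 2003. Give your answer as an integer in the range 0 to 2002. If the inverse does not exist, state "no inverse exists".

Apply the Euclidean algorithm to 2003 and 99:
2003 = 20*99 + 23
99 = 4*23 + 7
23 = 3*7 + 2
7 = 3*2 + 1
2 = 2*1 + 0
gcd = 1, so the inverse exists. Back-substitute:
1 = 7 − 3·2
1 = −3·23 + 10·7
1 = 10·99 − 43·23
1 = −43·2003 + 870·99
So 99·870 ≡ 1 (mod 2003).

870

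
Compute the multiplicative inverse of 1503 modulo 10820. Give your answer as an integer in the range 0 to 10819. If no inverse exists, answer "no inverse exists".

6767

Apply the Euclidean algorithm to 10820 and 1503:
10820 = 7·1503 + 299
1503 = 5·299 + 8
299 = 37·8 + 3
8 = 2·3 + 2
3 = 1·2 + 1
2 = 2·1 + 0
The gcd is 1. Working backward:
1 = 3 − 2
1 = −8 + 3·3
1 = 3·299 − 112·8
1 = −112·1503 + 563·299
1 = 563·10820 − 4053·1503
Thus 1503·(-4053) ≡ 1 (mod 10820); reducing, -4053 mod 10820 = 6767.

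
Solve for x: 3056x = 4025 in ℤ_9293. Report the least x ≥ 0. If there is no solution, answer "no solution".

First find gcd(3056, 9293):
9293 = 3*3056 + 125
3056 = 24*125 + 56
125 = 2*56 + 13
56 = 4*13 + 4
13 = 3*4 + 1
4 = 4*1 + 0
gcd = 1, so a unique solution mod 9293 exists.
Back-substitute for the Bézout coefficients:
1 = 13 − 3·4
1 = −3·56 + 13·13
1 = 13·125 − 29·56
1 = −29·3056 + 709·125
1 = 709·9293 − 2156·3056
So 3056·(-2156) ≡ 1 (mod 9293), giving 3056⁻¹ ≡ 7137.
x ≡ 3056⁻¹·4025 ≡ 7137·4025 ≡ 1762 (mod 9293).

1762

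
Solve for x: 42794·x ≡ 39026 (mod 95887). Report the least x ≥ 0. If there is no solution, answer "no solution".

First find gcd(42794, 95887):
95887 = 2·42794 + 10299
42794 = 4·10299 + 1598
10299 = 6·1598 + 711
1598 = 2·711 + 176
711 = 4·176 + 7
176 = 25·7 + 1
7 = 7·1 + 0
gcd = 1, so a unique solution mod 95887 exists.
Back-substitute for the Bézout coefficients:
1 = 176 − 25·7
1 = −25·711 + 101·176
1 = 101·1598 − 227·711
1 = −227·10299 + 1463·1598
1 = 1463·42794 − 6079·10299
1 = −6079·95887 + 13621·42794
So 42794·(13621) ≡ 1 (mod 95887), giving 42794⁻¹ ≡ 13621.
x ≡ 42794⁻¹·39026 ≡ 13621·39026 ≡ 71505 (mod 95887).

71505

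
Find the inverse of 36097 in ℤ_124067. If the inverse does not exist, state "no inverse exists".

gcd(124067, 36097) by repeated division:
124067 = 3*36097 + 15776
36097 = 2*15776 + 4545
15776 = 3*4545 + 2141
4545 = 2*2141 + 263
2141 = 8*263 + 37
263 = 7*37 + 4
37 = 9*4 + 1
4 = 4*1 + 0
gcd = 1, so the inverse exists. Back-substitute:
1 = 37 − 9·4
1 = −9·263 + 64·37
1 = 64·2141 − 521·263
1 = −521·4545 + 1106·2141
1 = 1106·15776 − 3839·4545
1 = −3839·36097 + 8784·15776
1 = 8784·124067 − 30191·36097
Hence 36097⁻¹ ≡ -30191 ≡ 93876 (mod 124067).

93876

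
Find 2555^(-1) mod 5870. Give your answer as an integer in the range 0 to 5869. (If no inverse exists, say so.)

Euclidean algorithm on 5870, 2555:
5870 = 2·2555 + 760
2555 = 3·760 + 275
760 = 2·275 + 210
275 = 1·210 + 65
210 = 3·65 + 15
65 = 4·15 + 5
15 = 3·5 + 0
gcd(2555, 5870) = 5 ≠ 1, so 2555 has no multiplicative inverse modulo 5870.

no inverse exists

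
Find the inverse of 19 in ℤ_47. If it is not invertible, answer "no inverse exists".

gcd(47, 19) by repeated division:
47 = 2·19 + 9
19 = 2·9 + 1
9 = 9·1 + 0
gcd = 1, so the inverse exists. Back-substitute:
1 = 19 − 2·9
1 = −2·47 + 5·19
So 19·5 ≡ 1 (mod 47).

5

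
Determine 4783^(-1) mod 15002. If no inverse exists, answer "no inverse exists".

Apply the Euclidean algorithm to 15002 and 4783:
15002 = 3*4783 + 653
4783 = 7*653 + 212
653 = 3*212 + 17
212 = 12*17 + 8
17 = 2*8 + 1
8 = 8*1 + 0
Since gcd(4783, 15002) = 1, back-substitute to write 1 as a combination:
1 = 17 − 2·8
1 = −2·212 + 25·17
1 = 25·653 − 77·212
1 = −77·4783 + 564·653
1 = 564·15002 − 1769·4783
Hence 4783⁻¹ ≡ -1769 ≡ 13233 (mod 15002).

13233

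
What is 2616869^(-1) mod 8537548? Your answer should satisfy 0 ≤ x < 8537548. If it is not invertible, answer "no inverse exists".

405761

gcd(8537548, 2616869) by repeated division:
8537548 = 3*2616869 + 686941
2616869 = 3*686941 + 556046
686941 = 1*556046 + 130895
556046 = 4*130895 + 32466
130895 = 4*32466 + 1031
32466 = 31*1031 + 505
1031 = 2*505 + 21
505 = 24*21 + 1
21 = 21*1 + 0
Since gcd(2616869, 8537548) = 1, back-substitute to write 1 as a combination:
1 = 505 − 24·21
1 = −24·1031 + 49·505
1 = 49·32466 − 1543·1031
1 = −1543·130895 + 6221·32466
1 = 6221·556046 − 26427·130895
1 = −26427·686941 + 32648·556046
1 = 32648·2616869 − 124371·686941
1 = −124371·8537548 + 405761·2616869
So 2616869·405761 ≡ 1 (mod 8537548).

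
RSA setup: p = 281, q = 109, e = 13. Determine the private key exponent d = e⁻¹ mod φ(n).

φ(n) = (p−1)(q−1) = 280·108 = 30240.
Need d with 13·d ≡ 1 (mod 30240). Apply the extended Euclidean algorithm:
30240 = 2326×13 + 2
13 = 6×2 + 1
2 = 2×1 + 0
Back-substitute:
1 = 13 − 6·2
1 = −6·30240 + 13957·13
So 13·13957 ≡ 1 (mod 30240), hence d = 13957.

13957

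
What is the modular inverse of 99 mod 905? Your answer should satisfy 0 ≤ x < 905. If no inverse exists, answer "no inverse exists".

gcd(905, 99) by repeated division:
905 = 9×99 + 14
99 = 7×14 + 1
14 = 14×1 + 0
Since gcd(99, 905) = 1, back-substitute to write 1 as a combination:
1 = 99 − 7·14
1 = −7·905 + 64·99
So 99·64 ≡ 1 (mod 905).

64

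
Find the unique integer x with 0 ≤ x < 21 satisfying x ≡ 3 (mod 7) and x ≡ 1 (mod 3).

Write x = 3 + 7·k. Then 7·k ≡ 1 − 3 ≡ 1 (mod 3).
Need 7⁻¹ mod 3. Extended Euclid on (3, 1):
3 = 3*1 + 0
7⁻¹ ≡ 1 (mod 3), so k ≡ 1·1 ≡ 1 (mod 3).
x = 3 + 7·1 = 10.

10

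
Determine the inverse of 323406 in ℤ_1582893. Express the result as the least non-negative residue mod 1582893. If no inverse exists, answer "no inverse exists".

Euclidean algorithm on 1582893, 323406:
1582893 = 4×323406 + 289269
323406 = 1×289269 + 34137
289269 = 8×34137 + 16173
34137 = 2×16173 + 1791
16173 = 9×1791 + 54
1791 = 33×54 + 9
54 = 6×9 + 0
gcd(323406, 1582893) = 9 ≠ 1, so 323406 has no multiplicative inverse modulo 1582893.

no inverse exists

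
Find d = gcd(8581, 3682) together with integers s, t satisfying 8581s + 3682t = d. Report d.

Apply Euclid's algorithm to 8581 and 3682:
8581 = 2*3682 + 1217
3682 = 3*1217 + 31
1217 = 39*31 + 8
31 = 3*8 + 7
8 = 1*7 + 1
7 = 7*1 + 0
gcd(8581, 3682) = 1.
Working backward:
1 = 8 − 7
1 = −31 + 4·8
1 = 4·1217 − 157·31
1 = −157·3682 + 475·1217
1 = 475·8581 − 1107·3682
So 1 = (475)·8581 + (-1107)·3682.

1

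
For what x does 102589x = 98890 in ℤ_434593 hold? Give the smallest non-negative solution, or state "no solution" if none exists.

199143

First find gcd(102589, 434593):
434593 = 4·102589 + 24237
102589 = 4·24237 + 5641
24237 = 4·5641 + 1673
5641 = 3·1673 + 622
1673 = 2·622 + 429
622 = 1·429 + 193
429 = 2·193 + 43
193 = 4·43 + 21
43 = 2·21 + 1
21 = 21·1 + 0
gcd = 1, so a unique solution mod 434593 exists.
Back-substitute for the Bézout coefficients:
1 = 43 − 2·21
1 = −2·193 + 9·43
1 = 9·429 − 20·193
1 = −20·622 + 29·429
1 = 29·1673 − 78·622
1 = −78·5641 + 263·1673
1 = 263·24237 − 1130·5641
1 = −1130·102589 + 4783·24237
1 = 4783·434593 − 20262·102589
So 102589·(-20262) ≡ 1 (mod 434593), giving 102589⁻¹ ≡ 414331.
x ≡ 102589⁻¹·98890 ≡ 414331·98890 ≡ 199143 (mod 434593).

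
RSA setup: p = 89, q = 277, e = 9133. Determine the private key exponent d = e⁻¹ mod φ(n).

1093

φ(n) = (p−1)(q−1) = 88·276 = 24288.
Need d with 9133·d ≡ 1 (mod 24288). Apply the extended Euclidean algorithm:
24288 = 2*9133 + 6022
9133 = 1*6022 + 3111
6022 = 1*3111 + 2911
3111 = 1*2911 + 200
2911 = 14*200 + 111
200 = 1*111 + 89
111 = 1*89 + 22
89 = 4*22 + 1
22 = 22*1 + 0
Back-substitute:
1 = 89 − 4·22
1 = −4·111 + 5·89
1 = 5·200 − 9·111
1 = −9·2911 + 131·200
1 = 131·3111 − 140·2911
1 = −140·6022 + 271·3111
1 = 271·9133 − 411·6022
1 = −411·24288 + 1093·9133
So 9133·1093 ≡ 1 (mod 24288), hence d = 1093.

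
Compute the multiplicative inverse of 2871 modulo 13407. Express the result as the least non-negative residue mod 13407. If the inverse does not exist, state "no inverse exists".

Euclidean algorithm on 13407, 2871:
13407 = 4·2871 + 1923
2871 = 1·1923 + 948
1923 = 2·948 + 27
948 = 35·27 + 3
27 = 9·3 + 0
gcd(2871, 13407) = 3 ≠ 1, so 2871 has no multiplicative inverse modulo 13407.

no inverse exists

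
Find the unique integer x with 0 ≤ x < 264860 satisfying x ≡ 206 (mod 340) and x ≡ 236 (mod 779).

8026

Write x = 206 + 340·k. Then 340·k ≡ 236 − 206 ≡ 30 (mod 779).
Need 340⁻¹ mod 779. Extended Euclid on (779, 340):
779 = 2*340 + 99
340 = 3*99 + 43
99 = 2*43 + 13
43 = 3*13 + 4
13 = 3*4 + 1
4 = 4*1 + 0
Back-substitute:
1 = 13 − 3·4
1 = −3·43 + 10·13
1 = 10·99 − 23·43
1 = −23·340 + 79·99
1 = 79·779 − 181·340
340⁻¹ ≡ 598 (mod 779), so k ≡ 598·30 ≡ 23 (mod 779).
x = 206 + 340·23 = 8026.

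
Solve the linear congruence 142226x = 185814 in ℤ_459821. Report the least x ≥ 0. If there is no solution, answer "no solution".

124279

First find gcd(142226, 459821):
459821 = 3×142226 + 33143
142226 = 4×33143 + 9654
33143 = 3×9654 + 4181
9654 = 2×4181 + 1292
4181 = 3×1292 + 305
1292 = 4×305 + 72
305 = 4×72 + 17
72 = 4×17 + 4
17 = 4×4 + 1
4 = 4×1 + 0
gcd = 1, so a unique solution mod 459821 exists.
Back-substitute for the Bézout coefficients:
1 = 17 − 4·4
1 = −4·72 + 17·17
1 = 17·305 − 72·72
1 = −72·1292 + 305·305
1 = 305·4181 − 987·1292
1 = −987·9654 + 2279·4181
1 = 2279·33143 − 7824·9654
1 = −7824·142226 + 33575·33143
1 = 33575·459821 − 108549·142226
So 142226·(-108549) ≡ 1 (mod 459821), giving 142226⁻¹ ≡ 351272.
x ≡ 142226⁻¹·185814 ≡ 351272·185814 ≡ 124279 (mod 459821).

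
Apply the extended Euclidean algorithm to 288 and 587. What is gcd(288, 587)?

Apply Euclid's algorithm to 587 and 288:
587 = 2*288 + 11
288 = 26*11 + 2
11 = 5*2 + 1
2 = 2*1 + 0
gcd(288, 587) = 1.
Express as a combination:
1 = 11 − 5·2
1 = −5·288 + 131·11
1 = 131·587 − 267·288
So 1 = (131)·587 + (-267)·288.

1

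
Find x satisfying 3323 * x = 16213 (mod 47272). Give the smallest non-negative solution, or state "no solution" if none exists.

First find gcd(3323, 47272):
47272 = 14*3323 + 750
3323 = 4*750 + 323
750 = 2*323 + 104
323 = 3*104 + 11
104 = 9*11 + 5
11 = 2*5 + 1
5 = 5*1 + 0
gcd = 1, so a unique solution mod 47272 exists.
Back-substitute for the Bézout coefficients:
1 = 11 − 2·5
1 = −2·104 + 19·11
1 = 19·323 − 59·104
1 = −59·750 + 137·323
1 = 137·3323 − 607·750
1 = −607·47272 + 8635·3323
So 3323·(8635) ≡ 1 (mod 47272), giving 3323⁻¹ ≡ 8635.
x ≡ 3323⁻¹·16213 ≡ 8635·16213 ≡ 26863 (mod 47272).

26863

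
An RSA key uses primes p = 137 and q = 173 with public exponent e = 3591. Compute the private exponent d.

19223

φ(n) = (p−1)(q−1) = 136·172 = 23392.
Need d with 3591·d ≡ 1 (mod 23392). Apply the extended Euclidean algorithm:
23392 = 6*3591 + 1846
3591 = 1*1846 + 1745
1846 = 1*1745 + 101
1745 = 17*101 + 28
101 = 3*28 + 17
28 = 1*17 + 11
17 = 1*11 + 6
11 = 1*6 + 5
6 = 1*5 + 1
5 = 5*1 + 0
Back-substitute:
1 = 6 − 5
1 = −11 + 2·6
1 = 2·17 − 3·11
1 = −3·28 + 5·17
1 = 5·101 − 18·28
1 = −18·1745 + 311·101
1 = 311·1846 − 329·1745
1 = −329·3591 + 640·1846
1 = 640·23392 − 4169·3591
So 3591·(-4169) ≡ 1 (mod 23392), hence d ≡ -4169 ≡ 19223 (mod 23392).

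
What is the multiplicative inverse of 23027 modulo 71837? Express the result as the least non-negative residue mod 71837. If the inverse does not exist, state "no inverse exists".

8732

Apply the Euclidean algorithm to 71837 and 23027:
71837 = 3*23027 + 2756
23027 = 8*2756 + 979
2756 = 2*979 + 798
979 = 1*798 + 181
798 = 4*181 + 74
181 = 2*74 + 33
74 = 2*33 + 8
33 = 4*8 + 1
8 = 8*1 + 0
Since gcd(23027, 71837) = 1, back-substitute to write 1 as a combination:
1 = 33 − 4·8
1 = −4·74 + 9·33
1 = 9·181 − 22·74
1 = −22·798 + 97·181
1 = 97·979 − 119·798
1 = −119·2756 + 335·979
1 = 335·23027 − 2799·2756
1 = −2799·71837 + 8732·23027
So 23027·8732 ≡ 1 (mod 71837).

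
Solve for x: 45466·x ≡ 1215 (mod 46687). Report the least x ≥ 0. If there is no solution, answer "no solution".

First find gcd(45466, 46687):
46687 = 1·45466 + 1221
45466 = 37·1221 + 289
1221 = 4·289 + 65
289 = 4·65 + 29
65 = 2·29 + 7
29 = 4·7 + 1
7 = 7·1 + 0
gcd = 1, so a unique solution mod 46687 exists.
Back-substitute for the Bézout coefficients:
1 = 29 − 4·7
1 = −4·65 + 9·29
1 = 9·289 − 40·65
1 = −40·1221 + 169·289
1 = 169·45466 − 6293·1221
1 = −6293·46687 + 6462·45466
So 45466·(6462) ≡ 1 (mod 46687), giving 45466⁻¹ ≡ 6462.
x ≡ 45466⁻¹·1215 ≡ 6462·1215 ≡ 7914 (mod 46687).

7914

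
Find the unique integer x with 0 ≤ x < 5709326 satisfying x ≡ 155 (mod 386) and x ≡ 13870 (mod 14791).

Write x = 155 + 386·k. Then 386·k ≡ 13870 − 155 ≡ 13715 (mod 14791).
Need 386⁻¹ mod 14791. Extended Euclid on (14791, 386):
14791 = 38·386 + 123
386 = 3·123 + 17
123 = 7·17 + 4
17 = 4·4 + 1
4 = 4·1 + 0
Back-substitute:
1 = 17 − 4·4
1 = −4·123 + 29·17
1 = 29·386 − 91·123
1 = −91·14791 + 3487·386
386⁻¹ ≡ 3487 (mod 14791), so k ≡ 3487·13715 ≡ 4902 (mod 14791).
x = 155 + 386·4902 = 1892327.

1892327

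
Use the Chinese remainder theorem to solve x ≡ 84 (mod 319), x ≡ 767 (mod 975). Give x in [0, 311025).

Write x = 84 + 319·k. Then 319·k ≡ 767 − 84 ≡ 683 (mod 975).
Need 319⁻¹ mod 975. Extended Euclid on (975, 319):
975 = 3·319 + 18
319 = 17·18 + 13
18 = 1·13 + 5
13 = 2·5 + 3
5 = 1·3 + 2
3 = 1·2 + 1
2 = 2·1 + 0
Back-substitute:
1 = 3 − 2
1 = −5 + 2·3
1 = 2·13 − 5·5
1 = −5·18 + 7·13
1 = 7·319 − 124·18
1 = −124·975 + 379·319
319⁻¹ ≡ 379 (mod 975), so k ≡ 379·683 ≡ 482 (mod 975).
x = 84 + 319·482 = 153842.

153842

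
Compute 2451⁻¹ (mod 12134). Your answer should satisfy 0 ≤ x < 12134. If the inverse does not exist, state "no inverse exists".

Run Euclid on (12134, 2451):
12134 = 4·2451 + 2330
2451 = 1·2330 + 121
2330 = 19·121 + 31
121 = 3·31 + 28
31 = 1·28 + 3
28 = 9·3 + 1
3 = 3·1 + 0
gcd = 1, so the inverse exists. Back-substitute:
1 = 28 − 9·3
1 = −9·31 + 10·28
1 = 10·121 − 39·31
1 = −39·2330 + 751·121
1 = 751·2451 − 790·2330
1 = −790·12134 + 3911·2451
So 2451·3911 ≡ 1 (mod 12134).

3911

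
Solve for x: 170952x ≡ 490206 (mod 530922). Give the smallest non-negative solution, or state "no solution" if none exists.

First find gcd(170952, 530922):
530922 = 3×170952 + 18066
170952 = 9×18066 + 8358
18066 = 2×8358 + 1350
8358 = 6×1350 + 258
1350 = 5×258 + 60
258 = 4×60 + 18
60 = 3×18 + 6
18 = 3×6 + 0
gcd = 6 and 6 | 490206, so solutions exist. Divide through by 6: 28492x ≡ 81701 (mod 88487).
Now find 28492⁻¹ mod 88487:
88487 = 3×28492 + 3011
28492 = 9×3011 + 1393
3011 = 2×1393 + 225
1393 = 6×225 + 43
225 = 5×43 + 10
43 = 4×10 + 3
10 = 3×3 + 1
3 = 3×1 + 0
Back-substitute:
1 = 10 − 3·3
1 = −3·43 + 13·10
1 = 13·225 − 68·43
1 = −68·1393 + 421·225
1 = 421·3011 − 910·1393
1 = −910·28492 + 8611·3011
1 = 8611·88487 − 26743·28492
So 28492·(-26743) ≡ 1 (mod 88487), i.e. 28492⁻¹ ≡ 61744.
Then x ≡ 61744·81701 ≡ 79648 (mod 88487); the smallest non-negative solution is x = 79648.

79648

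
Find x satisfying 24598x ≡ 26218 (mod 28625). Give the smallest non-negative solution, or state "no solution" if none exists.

3441

First find gcd(24598, 28625):
28625 = 1*24598 + 4027
24598 = 6*4027 + 436
4027 = 9*436 + 103
436 = 4*103 + 24
103 = 4*24 + 7
24 = 3*7 + 3
7 = 2*3 + 1
3 = 3*1 + 0
gcd = 1, so a unique solution mod 28625 exists.
Back-substitute for the Bézout coefficients:
1 = 7 − 2·3
1 = −2·24 + 7·7
1 = 7·103 − 30·24
1 = −30·436 + 127·103
1 = 127·4027 − 1173·436
1 = −1173·24598 + 7165·4027
1 = 7165·28625 − 8338·24598
So 24598·(-8338) ≡ 1 (mod 28625), giving 24598⁻¹ ≡ 20287.
x ≡ 24598⁻¹·26218 ≡ 20287·26218 ≡ 3441 (mod 28625).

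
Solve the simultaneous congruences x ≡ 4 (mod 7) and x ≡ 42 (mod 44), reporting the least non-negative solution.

Write x = 4 + 7·k. Then 7·k ≡ 42 − 4 ≡ 38 (mod 44).
Need 7⁻¹ mod 44. Extended Euclid on (44, 7):
44 = 6×7 + 2
7 = 3×2 + 1
2 = 2×1 + 0
Back-substitute:
1 = 7 − 3·2
1 = −3·44 + 19·7
7⁻¹ ≡ 19 (mod 44), so k ≡ 19·38 ≡ 18 (mod 44).
x = 4 + 7·18 = 130.

130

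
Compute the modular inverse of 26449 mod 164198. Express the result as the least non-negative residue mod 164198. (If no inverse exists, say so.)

Extended Euclidean algorithm:
164198 = 6*26449 + 5504
26449 = 4*5504 + 4433
5504 = 1*4433 + 1071
4433 = 4*1071 + 149
1071 = 7*149 + 28
149 = 5*28 + 9
28 = 3*9 + 1
9 = 9*1 + 0
The gcd is 1. Working backward:
1 = 28 − 3·9
1 = −3·149 + 16·28
1 = 16·1071 − 115·149
1 = −115·4433 + 476·1071
1 = 476·5504 − 591·4433
1 = −591·26449 + 2840·5504
1 = 2840·164198 − 17631·26449
Thus 26449·(-17631) ≡ 1 (mod 164198); reducing, -17631 mod 164198 = 146567.

146567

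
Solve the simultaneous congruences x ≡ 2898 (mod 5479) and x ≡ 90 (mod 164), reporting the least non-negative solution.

309722

Write x = 2898 + 5479·k. Then 5479·k ≡ 90 − 2898 ≡ 144 (mod 164).
Need 5479⁻¹ mod 164. Extended Euclid on (164, 67):
164 = 2×67 + 30
67 = 2×30 + 7
30 = 4×7 + 2
7 = 3×2 + 1
2 = 2×1 + 0
Back-substitute:
1 = 7 − 3·2
1 = −3·30 + 13·7
1 = 13·67 − 29·30
1 = −29·164 + 71·67
5479⁻¹ ≡ 71 (mod 164), so k ≡ 71·144 ≡ 56 (mod 164).
x = 2898 + 5479·56 = 309722.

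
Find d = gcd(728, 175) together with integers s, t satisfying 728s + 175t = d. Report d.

Repeated division:
728 = 4*175 + 28
175 = 6*28 + 7
28 = 4*7 + 0
gcd(728, 175) = 7.
Express as a combination:
7 = 175 − 6·28
7 = −6·728 + 25·175
So 7 = (-6)·728 + (25)·175.

7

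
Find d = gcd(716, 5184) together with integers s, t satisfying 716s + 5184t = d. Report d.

Euclidean algorithm:
5184 = 7*716 + 172
716 = 4*172 + 28
172 = 6*28 + 4
28 = 7*4 + 0
gcd(716, 5184) = 4.
Working backward:
4 = 172 − 6·28
4 = −6·716 + 25·172
4 = 25·5184 − 181·716
So 4 = (25)·5184 + (-181)·716.

4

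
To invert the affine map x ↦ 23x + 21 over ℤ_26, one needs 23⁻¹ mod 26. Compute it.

Apply the Euclidean algorithm to 26 and 23:
26 = 1×23 + 3
23 = 7×3 + 2
3 = 1×2 + 1
2 = 2×1 + 0
Since gcd(23, 26) = 1, back-substitute to write 1 as a combination:
1 = 3 − 2
1 = −23 + 8·3
1 = 8·26 − 9·23
Thus 23·(-9) ≡ 1 (mod 26); reducing, -9 mod 26 = 17.

17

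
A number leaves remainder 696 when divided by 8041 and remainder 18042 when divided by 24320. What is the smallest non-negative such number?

Write x = 696 + 8041·k. Then 8041·k ≡ 18042 − 696 ≡ 17346 (mod 24320).
Need 8041⁻¹ mod 24320. Extended Euclid on (24320, 8041):
24320 = 3·8041 + 197
8041 = 40·197 + 161
197 = 1·161 + 36
161 = 4·36 + 17
36 = 2·17 + 2
17 = 8·2 + 1
2 = 2·1 + 0
Back-substitute:
1 = 17 − 8·2
1 = −8·36 + 17·17
1 = 17·161 − 76·36
1 = −76·197 + 93·161
1 = 93·8041 − 3796·197
1 = −3796·24320 + 11481·8041
8041⁻¹ ≡ 11481 (mod 24320), so k ≡ 11481·17346 ≡ 17266 (mod 24320).
x = 696 + 8041·17266 = 138836602.

138836602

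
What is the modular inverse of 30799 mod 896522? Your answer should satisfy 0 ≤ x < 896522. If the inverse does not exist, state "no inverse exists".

Run Euclid on (896522, 30799):
896522 = 29*30799 + 3351
30799 = 9*3351 + 640
3351 = 5*640 + 151
640 = 4*151 + 36
151 = 4*36 + 7
36 = 5*7 + 1
7 = 7*1 + 0
Since gcd(30799, 896522) = 1, back-substitute to write 1 as a combination:
1 = 36 − 5·7
1 = −5·151 + 21·36
1 = 21·640 − 89·151
1 = −89·3351 + 466·640
1 = 466·30799 − 4283·3351
1 = −4283·896522 + 124673·30799
So 30799·124673 ≡ 1 (mod 896522).

124673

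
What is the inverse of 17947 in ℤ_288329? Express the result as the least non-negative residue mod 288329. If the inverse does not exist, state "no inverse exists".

224147

gcd(288329, 17947) by repeated division:
288329 = 16*17947 + 1177
17947 = 15*1177 + 292
1177 = 4*292 + 9
292 = 32*9 + 4
9 = 2*4 + 1
4 = 4*1 + 0
Since gcd(17947, 288329) = 1, back-substitute to write 1 as a combination:
1 = 9 − 2·4
1 = −2·292 + 65·9
1 = 65·1177 − 262·292
1 = −262·17947 + 3995·1177
1 = 3995·288329 − 64182·17947
Hence 17947⁻¹ ≡ -64182 ≡ 224147 (mod 288329).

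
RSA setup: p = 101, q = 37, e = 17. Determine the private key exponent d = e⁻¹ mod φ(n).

φ(n) = (p−1)(q−1) = 100·36 = 3600.
Need d with 17·d ≡ 1 (mod 3600). Apply the extended Euclidean algorithm:
3600 = 211×17 + 13
17 = 1×13 + 4
13 = 3×4 + 1
4 = 4×1 + 0
Back-substitute:
1 = 13 − 3·4
1 = −3·17 + 4·13
1 = 4·3600 − 847·17
So 17·(-847) ≡ 1 (mod 3600), hence d ≡ -847 ≡ 2753 (mod 3600).

2753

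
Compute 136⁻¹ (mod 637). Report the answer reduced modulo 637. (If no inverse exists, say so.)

gcd(637, 136) by repeated division:
637 = 4*136 + 93
136 = 1*93 + 43
93 = 2*43 + 7
43 = 6*7 + 1
7 = 7*1 + 0
Since gcd(136, 637) = 1, back-substitute to write 1 as a combination:
1 = 43 − 6·7
1 = −6·93 + 13·43
1 = 13·136 − 19·93
1 = −19·637 + 89·136
So 136·89 ≡ 1 (mod 637).

89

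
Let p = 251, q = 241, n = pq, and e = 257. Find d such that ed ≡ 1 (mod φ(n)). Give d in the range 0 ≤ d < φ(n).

φ(n) = (p−1)(q−1) = 250·240 = 60000.
Need d with 257·d ≡ 1 (mod 60000). Apply the extended Euclidean algorithm:
60000 = 233·257 + 119
257 = 2·119 + 19
119 = 6·19 + 5
19 = 3·5 + 4
5 = 1·4 + 1
4 = 4·1 + 0
Back-substitute:
1 = 5 − 4
1 = −19 + 4·5
1 = 4·119 − 25·19
1 = −25·257 + 54·119
1 = 54·60000 − 12607·257
So 257·(-12607) ≡ 1 (mod 60000), hence d ≡ -12607 ≡ 47393 (mod 60000).

47393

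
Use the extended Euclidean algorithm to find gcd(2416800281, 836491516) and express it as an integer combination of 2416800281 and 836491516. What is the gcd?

7

Repeated division:
2416800281 = 2·836491516 + 743817249
836491516 = 1·743817249 + 92674267
743817249 = 8·92674267 + 2423113
92674267 = 38·2423113 + 595973
2423113 = 4·595973 + 39221
595973 = 15·39221 + 7658
39221 = 5·7658 + 931
7658 = 8·931 + 210
931 = 4·210 + 91
210 = 2·91 + 28
91 = 3·28 + 7
28 = 4·7 + 0
gcd(2416800281, 836491516) = 7.
Working backward:
7 = 91 − 3·28
7 = −3·210 + 7·91
7 = 7·931 − 31·210
7 = −31·7658 + 255·931
7 = 255·39221 − 1306·7658
7 = −1306·595973 + 19845·39221
7 = 19845·2423113 − 80686·595973
7 = −80686·92674267 + 3085913·2423113
7 = 3085913·743817249 − 24767990·92674267
7 = −24767990·836491516 + 27853903·743817249
7 = 27853903·2416800281 − 80475796·836491516
So 7 = (27853903)·2416800281 + (-80475796)·836491516.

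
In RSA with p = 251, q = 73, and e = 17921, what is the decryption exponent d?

φ(n) = (p−1)(q−1) = 250·72 = 18000.
Need d with 17921·d ≡ 1 (mod 18000). Apply the extended Euclidean algorithm:
18000 = 1×17921 + 79
17921 = 226×79 + 67
79 = 1×67 + 12
67 = 5×12 + 7
12 = 1×7 + 5
7 = 1×5 + 2
5 = 2×2 + 1
2 = 2×1 + 0
Back-substitute:
1 = 5 − 2·2
1 = −2·7 + 3·5
1 = 3·12 − 5·7
1 = −5·67 + 28·12
1 = 28·79 − 33·67
1 = −33·17921 + 7486·79
1 = 7486·18000 − 7519·17921
So 17921·(-7519) ≡ 1 (mod 18000), hence d ≡ -7519 ≡ 10481 (mod 18000).

10481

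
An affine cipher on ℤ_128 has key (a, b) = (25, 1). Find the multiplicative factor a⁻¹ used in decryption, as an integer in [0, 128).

gcd(128, 25) by repeated division:
128 = 5*25 + 3
25 = 8*3 + 1
3 = 3*1 + 0
gcd = 1, so the inverse exists. Back-substitute:
1 = 25 − 8·3
1 = −8·128 + 41·25
So 25·41 ≡ 1 (mod 128).

41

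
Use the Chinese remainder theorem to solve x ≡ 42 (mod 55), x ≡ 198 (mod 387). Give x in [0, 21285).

Write x = 42 + 55·k. Then 55·k ≡ 198 − 42 ≡ 156 (mod 387).
Need 55⁻¹ mod 387. Extended Euclid on (387, 55):
387 = 7×55 + 2
55 = 27×2 + 1
2 = 2×1 + 0
Back-substitute:
1 = 55 − 27·2
1 = −27·387 + 190·55
55⁻¹ ≡ 190 (mod 387), so k ≡ 190·156 ≡ 228 (mod 387).
x = 42 + 55·228 = 12582.

12582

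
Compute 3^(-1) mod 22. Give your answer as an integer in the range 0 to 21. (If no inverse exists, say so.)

Apply the Euclidean algorithm to 22 and 3:
22 = 7*3 + 1
3 = 3*1 + 0
The gcd is 1. Working backward:
1 = 22 − 7·3
So 3·(-7) ≡ 1 (mod 22), and -7 ≡ 15 (mod 22).

15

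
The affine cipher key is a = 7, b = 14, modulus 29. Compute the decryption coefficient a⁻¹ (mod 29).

25

Run Euclid on (29, 7):
29 = 4×7 + 1
7 = 7×1 + 0
Since gcd(7, 29) = 1, back-substitute to write 1 as a combination:
1 = 29 − 4·7
Hence 7⁻¹ ≡ -4 ≡ 25 (mod 29).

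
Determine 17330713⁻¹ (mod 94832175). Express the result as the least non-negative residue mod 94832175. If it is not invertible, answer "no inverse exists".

91020352

gcd(94832175, 17330713) by repeated division:
94832175 = 5×17330713 + 8178610
17330713 = 2×8178610 + 973493
8178610 = 8×973493 + 390666
973493 = 2×390666 + 192161
390666 = 2×192161 + 6344
192161 = 30×6344 + 1841
6344 = 3×1841 + 821
1841 = 2×821 + 199
821 = 4×199 + 25
199 = 7×25 + 24
25 = 1×24 + 1
24 = 24×1 + 0
gcd = 1, so the inverse exists. Back-substitute:
1 = 25 − 24
1 = −199 + 8·25
1 = 8·821 − 33·199
1 = −33·1841 + 74·821
1 = 74·6344 − 255·1841
1 = −255·192161 + 7724·6344
1 = 7724·390666 − 15703·192161
1 = −15703·973493 + 39130·390666
1 = 39130·8178610 − 328743·973493
1 = −328743·17330713 + 696616·8178610
1 = 696616·94832175 − 3811823·17330713
So 17330713·(-3811823) ≡ 1 (mod 94832175), and -3811823 ≡ 91020352 (mod 94832175).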